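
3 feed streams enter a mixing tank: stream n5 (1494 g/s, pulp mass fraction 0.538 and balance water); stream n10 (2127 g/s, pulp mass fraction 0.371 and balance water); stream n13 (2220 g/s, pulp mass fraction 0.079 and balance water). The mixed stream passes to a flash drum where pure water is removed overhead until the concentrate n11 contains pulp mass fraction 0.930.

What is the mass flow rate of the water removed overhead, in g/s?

3940 g/s

pulp entering = 1494×0.538 + 2127×0.371 + 2220×0.079 = 1768.3 g/s.
All pulp reports to n11, so n11 = 1768.3/0.930 = 1901.4 g/s.
Total feed = 5841 g/s; overhead = 5841 − 1901.4 = 3939.6 g/s.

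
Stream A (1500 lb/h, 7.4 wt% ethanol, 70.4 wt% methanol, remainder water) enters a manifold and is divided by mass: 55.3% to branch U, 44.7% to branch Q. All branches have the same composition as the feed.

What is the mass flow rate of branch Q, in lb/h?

Branch Q flow = 0.447×1500 = 670.5 lb/h.

670.5 lb/h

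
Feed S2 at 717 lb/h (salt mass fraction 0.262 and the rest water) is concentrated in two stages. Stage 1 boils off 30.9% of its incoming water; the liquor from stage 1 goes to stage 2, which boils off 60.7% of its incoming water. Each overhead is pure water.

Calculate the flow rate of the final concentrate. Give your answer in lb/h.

water in feed = 717×0.738 = 529.15 lb/h.
After stage 1: water left = (1−0.309)×529.15 = 365.64; stream total = 553.49 lb/h.
After stage 2: water left = (1−0.607)×365.64 = 143.7; final concentrate = 331.55 lb/h.

331.6 lb/h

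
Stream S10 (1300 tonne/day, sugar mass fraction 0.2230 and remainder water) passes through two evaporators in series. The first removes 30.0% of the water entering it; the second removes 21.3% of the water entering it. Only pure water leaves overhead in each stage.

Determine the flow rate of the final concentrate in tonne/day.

water in feed = 1300×0.777 = 1010.1 tonne/day.
After stage 1: water left = (1−0.300)×1010.1 = 707.07; stream total = 996.97 tonne/day.
After stage 2: water left = (1−0.213)×707.07 = 556.46; final concentrate = 846.36 tonne/day.

846.4 tonne/day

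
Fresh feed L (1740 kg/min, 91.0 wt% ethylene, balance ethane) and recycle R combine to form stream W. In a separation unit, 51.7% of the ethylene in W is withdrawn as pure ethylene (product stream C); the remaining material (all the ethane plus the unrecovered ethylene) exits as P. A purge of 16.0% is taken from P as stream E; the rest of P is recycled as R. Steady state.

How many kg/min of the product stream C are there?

1377 kg/min

ethylene in W: m_A = 1740×0.910 + (1−0.160)·(1−0.517)·m_A, so m_A = 1583.4/0.5943 = 2664.4 kg/min.
Product C = 0.517×2664.4 = 1377.5 kg/min.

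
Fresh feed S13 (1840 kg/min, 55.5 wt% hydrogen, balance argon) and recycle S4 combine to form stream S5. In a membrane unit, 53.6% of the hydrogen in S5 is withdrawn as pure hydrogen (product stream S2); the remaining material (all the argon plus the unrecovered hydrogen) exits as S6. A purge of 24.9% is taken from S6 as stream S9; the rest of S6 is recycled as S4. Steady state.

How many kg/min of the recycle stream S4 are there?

argon enters only via S13 and leaves only via the purge: 1840×0.445 = 0.249×(argon in S6), and the membrane unit passes all argon, so argon in S5 = argon in S6 = 3288.4 kg/min.
hydrogen in S5: m_A = 1840×0.555 + (1−0.249)·(1−0.536)·m_A, so m_A = 1021.2/0.6515 = 1567.4 kg/min.
S6 = (1−0.536)×1567.4 + 3288.4 = 4015.6 kg/min.
Recycle S4 = (1−0.249)×4015.6 = 3015.7 kg/min.

3016 kg/min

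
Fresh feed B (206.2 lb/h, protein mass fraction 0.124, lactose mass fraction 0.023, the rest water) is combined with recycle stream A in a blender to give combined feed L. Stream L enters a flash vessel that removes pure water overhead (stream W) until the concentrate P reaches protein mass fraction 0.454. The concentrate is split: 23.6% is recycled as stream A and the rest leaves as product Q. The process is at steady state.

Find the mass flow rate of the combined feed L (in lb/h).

223.6 lb/h

Overall protein balance (none leaves overhead): protein in fresh feed = protein in product, i.e. 206.2×0.124 = (1−0.236)·P·0.454.
P = 25.569/(0.454×0.764) = 73.716 lb/h.
Recycle A = 0.236×73.716 = 17.397 lb/h.
Combined feed L = 206.2 + 17.397 = 223.6 lb/h.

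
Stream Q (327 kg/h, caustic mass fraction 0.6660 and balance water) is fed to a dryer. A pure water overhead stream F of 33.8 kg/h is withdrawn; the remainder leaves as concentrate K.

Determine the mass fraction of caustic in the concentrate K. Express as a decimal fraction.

caustic is not removed: 327×0.666 = 217.78 kg/h of caustic enters K.
Concentrate = 327 − 33.8 = 293.2 kg/h.
Mass fraction = 217.78/293.2 = 0.7428.

0.7428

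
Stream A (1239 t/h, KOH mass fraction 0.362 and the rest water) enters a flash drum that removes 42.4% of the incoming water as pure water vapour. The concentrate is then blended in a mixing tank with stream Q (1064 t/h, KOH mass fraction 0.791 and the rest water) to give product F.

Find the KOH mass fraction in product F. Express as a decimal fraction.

0.656

Vapour removed = 0.424×0.638×1239 = 335.16 t/h; concentrate = 903.84 t/h.
KOH reaching the mixer = 448.52 (from concentrate) + 1064×0.791 = 1290.1 t/h.
Product flow = 903.84 + 1064 = 1967.8 t/h; KOH fraction = 0.656.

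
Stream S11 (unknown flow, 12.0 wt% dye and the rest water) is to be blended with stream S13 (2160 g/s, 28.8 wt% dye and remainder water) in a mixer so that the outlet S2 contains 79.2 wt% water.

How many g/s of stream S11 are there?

1964 g/s

Let S11 be the unknown flow. Total out = 2160 + S11.
water balance: 1537.9 + 0.880·S11 = 0.792·(2160 + S11)
(0.880 − 0.792)·S11 = 0.792×2160 − 1537.9 = 172.8
S11 = 172.8 / 0.088 = 1963.6 g/s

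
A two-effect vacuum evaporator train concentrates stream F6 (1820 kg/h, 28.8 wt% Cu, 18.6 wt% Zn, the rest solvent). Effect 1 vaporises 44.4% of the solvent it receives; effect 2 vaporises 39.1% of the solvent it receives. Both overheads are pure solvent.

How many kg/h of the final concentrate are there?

1187 kg/h

solvent in feed = 1820×0.526 = 957.32 kg/h.
After stage 1: solvent left = (1−0.444)×957.32 = 532.27; stream total = 1394.9 kg/h.
After stage 2: solvent left = (1−0.391)×532.27 = 324.15; final concentrate = 1186.8 kg/h.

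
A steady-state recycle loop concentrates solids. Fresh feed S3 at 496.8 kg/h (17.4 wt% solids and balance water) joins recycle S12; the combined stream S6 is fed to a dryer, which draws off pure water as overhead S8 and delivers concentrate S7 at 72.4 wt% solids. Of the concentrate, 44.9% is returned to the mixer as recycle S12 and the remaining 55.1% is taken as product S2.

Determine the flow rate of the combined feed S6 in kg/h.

594.1 kg/h

Overall solids balance (none leaves overhead): solids in fresh feed = solids in product, i.e. 496.8×0.174 = (1−0.449)·S7·0.724.
S7 = 86.443/(0.724×0.551) = 216.69 kg/h.
Recycle S12 = 0.449×216.69 = 97.294 kg/h.
Combined feed S6 = 496.8 + 97.294 = 594.09 kg/h.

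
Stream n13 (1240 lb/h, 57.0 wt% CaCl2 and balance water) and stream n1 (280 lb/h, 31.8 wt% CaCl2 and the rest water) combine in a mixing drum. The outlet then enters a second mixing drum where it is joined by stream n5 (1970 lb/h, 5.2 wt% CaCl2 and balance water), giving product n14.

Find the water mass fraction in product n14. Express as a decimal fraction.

Overall, product flow = 3490 lb/h.
water in = 1240×0.430 + 280×0.682 + 1970×0.948 = 2591.7 lb/h.
water fraction in n14 = 0.743.

0.743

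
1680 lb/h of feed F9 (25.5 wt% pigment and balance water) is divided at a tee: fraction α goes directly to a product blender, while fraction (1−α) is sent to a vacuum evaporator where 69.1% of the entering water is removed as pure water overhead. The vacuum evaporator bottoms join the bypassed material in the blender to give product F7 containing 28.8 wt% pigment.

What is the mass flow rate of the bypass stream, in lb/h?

All 1680×0.255 = 428.4 lb/h of pigment reaches F7, so F7 = 428.4/0.288 = 1487.5 lb/h and vapour = 192.5 lb/h.
The evaporator receives (1−α)·1680 of feed at 0.745 water and removes 0.691 of that water:
0.691×0.745×(1−α)×1680 = 192.5
(1−α) = 192.5/864.86 = 0.2226;  α = 0.7774.
Bypass flow = 0.7774×1680 = 1306.1 lb/h.

1306 lb/h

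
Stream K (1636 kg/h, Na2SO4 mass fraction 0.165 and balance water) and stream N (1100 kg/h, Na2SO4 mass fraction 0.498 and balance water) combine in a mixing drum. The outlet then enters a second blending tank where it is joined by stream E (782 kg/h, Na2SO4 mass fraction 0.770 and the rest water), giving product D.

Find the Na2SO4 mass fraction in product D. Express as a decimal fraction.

0.404

Overall, product flow = 3518 kg/h.
Na2SO4 in = 1636×0.165 + 1100×0.498 + 782×0.770 = 1419.9 kg/h.
Na2SO4 fraction in D = 0.404.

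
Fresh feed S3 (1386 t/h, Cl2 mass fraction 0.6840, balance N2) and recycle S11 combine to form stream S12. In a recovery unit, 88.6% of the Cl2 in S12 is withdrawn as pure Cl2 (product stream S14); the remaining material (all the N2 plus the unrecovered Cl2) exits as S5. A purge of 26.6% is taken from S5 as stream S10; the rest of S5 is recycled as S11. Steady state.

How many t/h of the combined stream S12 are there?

2681 t/h

N2 enters only via S3 and leaves only via the purge: 1386×0.316 = 0.266×(N2 in S5), and the recovery unit passes all N2, so N2 in S12 = N2 in S5 = 1646.5 t/h.
Cl2 in S12: m_A = 1386×0.684 + (1−0.266)·(1−0.886)·m_A, so m_A = 948.02/0.9163 = 1034.6 t/h.
S12 = 1034.6 + 1646.5 = 2681.1 t/h.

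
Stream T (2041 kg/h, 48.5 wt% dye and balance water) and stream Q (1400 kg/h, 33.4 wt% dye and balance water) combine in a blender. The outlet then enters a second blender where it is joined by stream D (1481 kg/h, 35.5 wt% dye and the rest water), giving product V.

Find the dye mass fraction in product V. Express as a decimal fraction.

0.403

Overall, product flow = 4922 kg/h.
dye in = 2041×0.485 + 1400×0.334 + 1481×0.355 = 1983.2 kg/h.
dye fraction in V = 0.403.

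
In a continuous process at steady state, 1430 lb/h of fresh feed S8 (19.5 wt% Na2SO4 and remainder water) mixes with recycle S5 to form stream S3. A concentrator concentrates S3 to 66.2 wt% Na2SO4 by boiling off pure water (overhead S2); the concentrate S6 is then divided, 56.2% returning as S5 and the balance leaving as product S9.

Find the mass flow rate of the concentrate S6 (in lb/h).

961.7 lb/h

Overall Na2SO4 balance (none leaves overhead): Na2SO4 in fresh feed = Na2SO4 in product, i.e. 1430×0.195 = (1−0.562)·S6·0.662.
S6 = 278.85/(0.662×0.438) = 961.7 lb/h.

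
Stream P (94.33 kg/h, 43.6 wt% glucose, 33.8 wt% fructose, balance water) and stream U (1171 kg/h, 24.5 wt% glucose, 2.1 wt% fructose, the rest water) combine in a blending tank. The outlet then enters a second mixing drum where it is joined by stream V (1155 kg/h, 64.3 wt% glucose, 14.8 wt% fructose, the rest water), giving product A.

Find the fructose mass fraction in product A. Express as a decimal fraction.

Overall, product flow = 2420.3 kg/h.
fructose in = 94.33×0.338 + 1171×0.021 + 1155×0.148 = 227.41 kg/h.
fructose fraction in A = 0.094.

0.094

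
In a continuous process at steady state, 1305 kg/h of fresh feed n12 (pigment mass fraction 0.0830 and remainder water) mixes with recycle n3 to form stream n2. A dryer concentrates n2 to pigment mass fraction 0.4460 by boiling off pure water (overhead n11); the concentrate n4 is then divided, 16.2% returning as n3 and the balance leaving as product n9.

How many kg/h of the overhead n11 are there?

1062 kg/h

Overall pigment balance (none leaves overhead): pigment in fresh feed = pigment in product, i.e. 1305×0.083 = (1−0.162)·n4·0.446.
n4 = 108.32/(0.446×0.838) = 289.81 kg/h.
Recycle n3 = 0.162×289.81 = 46.949 kg/h.
Combined feed n2 = 1305 + 46.949 = 1351.9 kg/h.
Overhead n11 = n2 − n4 = 1351.9 − 289.81 = 1062.1 kg/h.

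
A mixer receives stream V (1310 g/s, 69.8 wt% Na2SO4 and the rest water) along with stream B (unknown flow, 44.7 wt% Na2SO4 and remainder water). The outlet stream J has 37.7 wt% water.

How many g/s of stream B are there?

558.2 g/s

Let B be the unknown flow. Total out = 1310 + B.
water balance: 395.62 + 0.553·B = 0.377·(1310 + B)
(0.553 − 0.377)·B = 0.377×1310 − 395.62 = 98.25
B = 98.25 / 0.176 = 558.24 g/s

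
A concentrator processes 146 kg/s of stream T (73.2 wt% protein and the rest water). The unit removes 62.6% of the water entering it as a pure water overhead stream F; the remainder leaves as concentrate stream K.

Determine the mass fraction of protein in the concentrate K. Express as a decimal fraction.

0.880

protein is not removed: 146×0.732 = 106.87 kg/s of protein enters K.
water entering = 146×0.268 = 39.128 kg/s; overhead removed = 0.626×39.128 = 24.494 kg/s.
Concentrate = 146 − 24.494 = 121.51 kg/s.
Mass fraction = 106.87/121.51 = 0.880.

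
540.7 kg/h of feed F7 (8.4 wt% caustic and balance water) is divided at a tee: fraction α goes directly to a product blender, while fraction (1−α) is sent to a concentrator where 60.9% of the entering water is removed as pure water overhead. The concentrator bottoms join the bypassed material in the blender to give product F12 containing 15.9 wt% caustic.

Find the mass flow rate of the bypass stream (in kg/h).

83.5 kg/h

All 540.7×0.084 = 45.419 kg/h of caustic reaches F12, so F12 = 45.419/0.159 = 285.65 kg/h and vapour = 255.05 kg/h.
The evaporator receives (1−α)·540.7 of feed at 0.916 water and removes 0.609 of that water:
0.609×0.916×(1−α)×540.7 = 255.05
(1−α) = 255.05/301.63 = 0.8456;  α = 0.1544.
Bypass flow = 0.1544×540.7 = 83.498 kg/h.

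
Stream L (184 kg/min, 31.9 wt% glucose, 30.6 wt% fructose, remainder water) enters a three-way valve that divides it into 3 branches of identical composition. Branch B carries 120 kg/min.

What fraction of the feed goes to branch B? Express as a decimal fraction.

0.652

Fraction to B = 120/184 = 0.6522.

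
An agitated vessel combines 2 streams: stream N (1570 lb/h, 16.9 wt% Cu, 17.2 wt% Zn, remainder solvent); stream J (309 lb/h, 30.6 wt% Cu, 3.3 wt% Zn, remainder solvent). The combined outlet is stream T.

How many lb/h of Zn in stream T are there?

Zn out = Zn in = 1570×0.172 + 309×0.033 = 280.24 lb/h.

280.2 lb/h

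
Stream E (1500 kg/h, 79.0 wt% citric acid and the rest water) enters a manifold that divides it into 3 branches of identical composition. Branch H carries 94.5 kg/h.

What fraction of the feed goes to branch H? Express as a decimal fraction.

Fraction to H = 94.5/1500 = 0.0630.

0.063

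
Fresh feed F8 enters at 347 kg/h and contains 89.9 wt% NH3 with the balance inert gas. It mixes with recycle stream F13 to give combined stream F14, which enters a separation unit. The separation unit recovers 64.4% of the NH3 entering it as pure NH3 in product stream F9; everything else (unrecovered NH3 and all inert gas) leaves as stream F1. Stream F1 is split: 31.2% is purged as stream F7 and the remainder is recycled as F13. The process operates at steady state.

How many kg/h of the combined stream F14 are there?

inert gas enters only via F8 and leaves only via the purge: 347×0.101 = 0.312×(inert gas in F1), and the separation unit passes all inert gas, so inert gas in F14 = inert gas in F1 = 112.33 kg/h.
NH3 in F14: m_A = 347×0.899 + (1−0.312)·(1−0.644)·m_A, so m_A = 311.95/0.7551 = 413.14 kg/h.
F14 = 413.14 + 112.33 = 525.47 kg/h.

525.5 kg/h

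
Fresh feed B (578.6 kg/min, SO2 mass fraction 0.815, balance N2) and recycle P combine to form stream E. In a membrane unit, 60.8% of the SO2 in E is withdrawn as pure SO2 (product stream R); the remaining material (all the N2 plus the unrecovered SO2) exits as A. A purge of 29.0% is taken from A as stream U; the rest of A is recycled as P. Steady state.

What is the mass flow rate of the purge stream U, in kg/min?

181.3 kg/min

N2 enters only via B and leaves only via the purge: 578.6×0.185 = 0.290×(N2 in A), and the membrane unit passes all N2, so N2 in E = N2 in A = 369.11 kg/min.
SO2 in E: m_A = 578.6×0.815 + (1−0.290)·(1−0.608)·m_A, so m_A = 471.56/0.7217 = 653.42 kg/min.
A = (1−0.608)×653.42 + 369.11 = 625.25 kg/min.
Purge U = 0.290×625.25 = 181.32 kg/min.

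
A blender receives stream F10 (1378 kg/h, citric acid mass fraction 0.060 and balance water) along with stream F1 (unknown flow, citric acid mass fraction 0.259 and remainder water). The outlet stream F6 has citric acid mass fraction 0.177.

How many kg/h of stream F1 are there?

Let F1 be the unknown flow. Total out = 1378 + F1.
citric acid balance: 82.68 + 0.259·F1 = 0.177·(1378 + F1)
(0.259 − 0.177)·F1 = 0.177×1378 − 82.68 = 161.23
F1 = 161.23 / 0.082 = 1966.2 kg/h

1966 kg/h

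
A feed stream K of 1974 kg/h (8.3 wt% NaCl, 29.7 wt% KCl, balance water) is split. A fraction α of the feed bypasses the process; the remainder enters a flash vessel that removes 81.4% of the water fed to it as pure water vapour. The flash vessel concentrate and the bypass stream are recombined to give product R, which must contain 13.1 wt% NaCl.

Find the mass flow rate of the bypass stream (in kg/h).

540.8 kg/h

All 1974×0.083 = 163.84 kg/h of NaCl reaches R, so R = 163.84/0.131 = 1250.7 kg/h and vapour = 723.3 kg/h.
The evaporator receives (1−α)·1974 of feed at 0.620 water and removes 0.814 of that water:
0.814×0.620×(1−α)×1974 = 723.3
(1−α) = 723.3/996.24 = 0.7260;  α = 0.2740.
Bypass flow = 0.2740×1974 = 540.82 kg/h.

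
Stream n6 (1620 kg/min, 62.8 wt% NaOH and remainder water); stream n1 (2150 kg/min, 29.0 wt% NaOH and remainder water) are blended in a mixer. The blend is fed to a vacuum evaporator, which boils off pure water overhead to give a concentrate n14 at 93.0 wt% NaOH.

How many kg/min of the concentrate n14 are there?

1764 kg/min

NaOH entering = 1620×0.628 + 2150×0.290 = 1640.9 kg/min.
All NaOH reports to n14, so n14 = 1640.9/0.930 = 1764.4 kg/min.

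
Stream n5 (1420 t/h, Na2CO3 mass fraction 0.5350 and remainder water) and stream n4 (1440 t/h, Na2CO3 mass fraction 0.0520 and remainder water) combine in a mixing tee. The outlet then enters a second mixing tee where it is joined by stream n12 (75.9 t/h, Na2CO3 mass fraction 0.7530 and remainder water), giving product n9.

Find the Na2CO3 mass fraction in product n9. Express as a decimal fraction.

0.3037

Overall, product flow = 2935.9 t/h.
Na2CO3 in = 1420×0.535 + 1440×0.052 + 75.9×0.753 = 891.73 t/h.
Na2CO3 fraction in n9 = 0.3037.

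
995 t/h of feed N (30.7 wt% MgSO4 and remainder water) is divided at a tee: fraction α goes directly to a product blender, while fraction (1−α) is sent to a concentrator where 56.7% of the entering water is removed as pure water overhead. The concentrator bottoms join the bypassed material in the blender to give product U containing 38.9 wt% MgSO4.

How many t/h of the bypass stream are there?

All 995×0.307 = 305.46 t/h of MgSO4 reaches U, so U = 305.46/0.389 = 785.26 t/h and vapour = 209.74 t/h.
The evaporator receives (1−α)·995 of feed at 0.693 water and removes 0.567 of that water:
0.567×0.693×(1−α)×995 = 209.74
(1−α) = 209.74/390.97 = 0.5365;  α = 0.4635.
Bypass flow = 0.4635×995 = 461.21 t/h.

461.2 t/h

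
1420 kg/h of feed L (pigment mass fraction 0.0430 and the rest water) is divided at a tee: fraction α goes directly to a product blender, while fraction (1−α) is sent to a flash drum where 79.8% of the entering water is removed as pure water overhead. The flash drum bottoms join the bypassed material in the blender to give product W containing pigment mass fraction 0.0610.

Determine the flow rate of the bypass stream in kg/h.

871.3 kg/h

All 1420×0.043 = 61.06 kg/h of pigment reaches W, so W = 61.06/0.061 = 1001 kg/h and vapour = 419.02 kg/h.
The evaporator receives (1−α)·1420 of feed at 0.957 water and removes 0.798 of that water:
0.798×0.957×(1−α)×1420 = 419.02
(1−α) = 419.02/1084.4 = 0.3864;  α = 0.6136.
Bypass flow = 0.6136×1420 = 871.32 kg/h.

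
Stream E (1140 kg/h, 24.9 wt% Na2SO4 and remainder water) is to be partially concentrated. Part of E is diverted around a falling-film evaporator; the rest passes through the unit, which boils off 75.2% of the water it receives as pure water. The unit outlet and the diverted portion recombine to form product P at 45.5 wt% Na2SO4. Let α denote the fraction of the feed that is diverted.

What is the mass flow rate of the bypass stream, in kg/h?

226.1 kg/h

All 1140×0.249 = 283.86 kg/h of Na2SO4 reaches P, so P = 283.86/0.455 = 623.87 kg/h and vapour = 516.13 kg/h.
The evaporator receives (1−α)·1140 of feed at 0.751 water and removes 0.752 of that water:
0.752×0.751×(1−α)×1140 = 516.13
(1−α) = 516.13/643.82 = 0.8017;  α = 0.1983.
Bypass flow = 0.1983×1140 = 226.09 kg/h.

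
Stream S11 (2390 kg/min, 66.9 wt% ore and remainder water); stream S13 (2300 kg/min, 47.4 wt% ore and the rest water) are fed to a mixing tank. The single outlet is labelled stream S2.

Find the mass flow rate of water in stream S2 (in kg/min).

water out = water in = 2390×0.331 + 2300×0.526 = 2000.9 kg/min.

2001 kg/min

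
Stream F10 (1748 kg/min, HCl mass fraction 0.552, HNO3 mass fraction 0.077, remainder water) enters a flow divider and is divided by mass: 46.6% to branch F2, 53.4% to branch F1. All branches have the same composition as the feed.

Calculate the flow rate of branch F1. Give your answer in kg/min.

Branch F1 flow = 0.534×1748 = 933.43 kg/min.

933.4 kg/min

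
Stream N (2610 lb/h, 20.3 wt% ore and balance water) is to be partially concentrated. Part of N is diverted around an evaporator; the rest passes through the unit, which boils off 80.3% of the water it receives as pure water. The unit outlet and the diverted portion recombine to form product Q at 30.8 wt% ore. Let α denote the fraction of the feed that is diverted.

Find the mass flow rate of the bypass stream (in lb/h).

1220 lb/h

All 2610×0.203 = 529.83 lb/h of ore reaches Q, so Q = 529.83/0.308 = 1720.2 lb/h and vapour = 889.77 lb/h.
The evaporator receives (1−α)·2610 of feed at 0.797 water and removes 0.803 of that water:
0.803×0.797×(1−α)×2610 = 889.77
(1−α) = 889.77/1670.4 = 0.5327;  α = 0.4673.
Bypass flow = 0.4673×2610 = 1219.7 lb/h.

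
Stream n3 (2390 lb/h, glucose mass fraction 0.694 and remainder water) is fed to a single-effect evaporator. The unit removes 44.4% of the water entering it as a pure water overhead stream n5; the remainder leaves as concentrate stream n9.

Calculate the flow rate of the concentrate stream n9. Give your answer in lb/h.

water entering = 2390×0.306 = 731.34 lb/h; overhead removed = 0.444×731.34 = 324.71 lb/h.
Concentrate = 2390 − 324.71 = 2065.3 lb/h.

2065 lb/h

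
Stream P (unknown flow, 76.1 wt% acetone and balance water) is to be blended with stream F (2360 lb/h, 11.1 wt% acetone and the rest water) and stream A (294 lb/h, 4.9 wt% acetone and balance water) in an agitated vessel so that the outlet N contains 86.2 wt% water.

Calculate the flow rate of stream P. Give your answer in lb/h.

144.3 lb/h

Let P be the unknown flow. Total out = 2654 + P.
water balance: 2377.6 + 0.239·P = 0.862·(2654 + P)
(0.239 − 0.862)·P = 0.862×2654 − 2377.6 = -89.886
P = -89.886 / -0.623 = 144.28 lb/h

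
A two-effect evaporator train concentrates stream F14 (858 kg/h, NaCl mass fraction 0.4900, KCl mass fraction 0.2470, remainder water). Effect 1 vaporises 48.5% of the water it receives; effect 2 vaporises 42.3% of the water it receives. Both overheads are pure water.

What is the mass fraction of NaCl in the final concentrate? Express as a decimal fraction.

0.6011

water in feed = 858×0.263 = 225.65 kg/h.
After stage 1: water left = (1−0.485)×225.65 = 116.21; stream total = 748.56 kg/h.
After stage 2: water left = (1−0.423)×116.21 = 67.054; final concentrate = 699.4 kg/h.
NaCl fraction = 420.42/699.4 = 0.6011.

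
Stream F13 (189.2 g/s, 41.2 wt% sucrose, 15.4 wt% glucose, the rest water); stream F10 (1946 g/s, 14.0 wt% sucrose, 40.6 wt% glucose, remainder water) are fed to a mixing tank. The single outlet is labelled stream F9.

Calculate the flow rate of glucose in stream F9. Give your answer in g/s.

819.2 g/s

glucose out = glucose in = 189.2×0.154 + 1946×0.406 = 819.21 g/s.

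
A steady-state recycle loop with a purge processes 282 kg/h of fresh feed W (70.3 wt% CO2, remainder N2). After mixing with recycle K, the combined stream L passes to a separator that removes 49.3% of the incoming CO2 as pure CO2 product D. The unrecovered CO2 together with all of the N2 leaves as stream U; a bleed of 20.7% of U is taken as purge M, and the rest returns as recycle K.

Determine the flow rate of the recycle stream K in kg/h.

454.2 kg/h

N2 enters only via W and leaves only via the purge: 282×0.297 = 0.207×(N2 in U), and the separator passes all N2, so N2 in L = N2 in U = 404.61 kg/h.
CO2 in L: m_A = 282×0.703 + (1−0.207)·(1−0.493)·m_A, so m_A = 198.25/0.5979 = 331.54 kg/h.
U = (1−0.493)×331.54 + 404.61 = 572.7 kg/h.
Recycle K = (1−0.207)×572.7 = 454.15 kg/h.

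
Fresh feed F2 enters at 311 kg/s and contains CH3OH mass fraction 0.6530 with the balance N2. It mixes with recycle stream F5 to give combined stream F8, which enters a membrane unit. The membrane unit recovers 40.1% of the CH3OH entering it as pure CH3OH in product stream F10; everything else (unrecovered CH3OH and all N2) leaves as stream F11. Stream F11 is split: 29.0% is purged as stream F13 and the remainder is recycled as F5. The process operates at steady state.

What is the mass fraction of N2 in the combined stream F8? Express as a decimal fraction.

0.5129

N2 enters only via F2 and leaves only via the purge: 311×0.347 = 0.290×(N2 in F11), and the membrane unit passes all N2, so N2 in F8 = N2 in F11 = 372.13 kg/s.
CH3OH in F8: m_A = 311×0.653 + (1−0.290)·(1−0.401)·m_A, so m_A = 203.08/0.5747 = 353.37 kg/s.
F8 = 353.37 + 372.13 = 725.49 kg/s.
N2 fraction in F8 = 372.13/725.49 = 0.5129.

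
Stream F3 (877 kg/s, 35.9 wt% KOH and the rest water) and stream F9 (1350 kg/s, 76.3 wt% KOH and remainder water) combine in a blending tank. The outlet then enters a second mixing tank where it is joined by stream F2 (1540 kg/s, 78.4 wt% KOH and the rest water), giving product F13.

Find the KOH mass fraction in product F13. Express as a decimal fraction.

0.6775

Overall, product flow = 3767 kg/s.
KOH in = 877×0.359 + 1350×0.763 + 1540×0.784 = 2552.3 kg/s.
KOH fraction in F13 = 0.6775.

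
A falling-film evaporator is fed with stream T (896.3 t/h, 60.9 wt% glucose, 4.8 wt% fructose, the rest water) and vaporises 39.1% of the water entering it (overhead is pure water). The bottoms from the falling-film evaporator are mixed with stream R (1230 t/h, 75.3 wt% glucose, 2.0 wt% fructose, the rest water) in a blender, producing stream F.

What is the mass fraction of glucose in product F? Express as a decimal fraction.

Vapour removed = 0.391×0.343×896.3 = 120.21 t/h; concentrate = 776.09 t/h.
glucose reaching the mixer = 545.85 (from concentrate) + 1230×0.753 = 1472 t/h.
Product flow = 776.09 + 1230 = 2006.1 t/h; glucose fraction = 0.734.

0.734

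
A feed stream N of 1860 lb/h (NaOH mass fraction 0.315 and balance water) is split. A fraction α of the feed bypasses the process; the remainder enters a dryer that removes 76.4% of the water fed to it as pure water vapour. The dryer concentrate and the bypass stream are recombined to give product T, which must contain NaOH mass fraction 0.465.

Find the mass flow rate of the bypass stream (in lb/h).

713.5 lb/h

All 1860×0.315 = 585.9 lb/h of NaOH reaches T, so T = 585.9/0.465 = 1260 lb/h and vapour = 600 lb/h.
The evaporator receives (1−α)·1860 of feed at 0.685 water and removes 0.764 of that water:
0.764×0.685×(1−α)×1860 = 600
(1−α) = 600/973.41 = 0.6164;  α = 0.3836.
Bypass flow = 0.3836×1860 = 713.52 lb/h.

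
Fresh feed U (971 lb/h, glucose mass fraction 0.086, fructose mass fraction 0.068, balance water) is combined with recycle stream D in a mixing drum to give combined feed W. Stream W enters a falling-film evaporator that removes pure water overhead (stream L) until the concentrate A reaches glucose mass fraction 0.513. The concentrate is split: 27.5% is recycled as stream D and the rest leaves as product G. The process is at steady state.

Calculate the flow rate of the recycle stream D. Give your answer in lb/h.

Overall glucose balance (none leaves overhead): glucose in fresh feed = glucose in product, i.e. 971×0.086 = (1−0.275)·A·0.513.
A = 83.506/(0.513×0.725) = 224.52 lb/h.
Recycle D = 0.275×224.52 = 61.744 lb/h.

61.74 lb/h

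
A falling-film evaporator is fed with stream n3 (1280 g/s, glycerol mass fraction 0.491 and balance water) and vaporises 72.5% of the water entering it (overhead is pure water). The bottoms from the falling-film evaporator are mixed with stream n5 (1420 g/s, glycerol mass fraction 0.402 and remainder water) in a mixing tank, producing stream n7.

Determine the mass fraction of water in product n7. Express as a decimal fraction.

0.462

Vapour removed = 0.725×0.509×1280 = 472.35 g/s; concentrate = 807.65 g/s.
water reaching the mixer = 179.17 (from concentrate) + 1420×0.598 = 1028.3 g/s.
Product flow = 807.65 + 1420 = 2227.6 g/s; water fraction = 0.462.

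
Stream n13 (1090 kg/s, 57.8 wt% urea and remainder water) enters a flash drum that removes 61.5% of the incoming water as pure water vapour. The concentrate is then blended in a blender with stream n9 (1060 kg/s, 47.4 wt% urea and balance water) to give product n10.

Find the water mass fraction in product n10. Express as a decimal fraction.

0.393

Vapour removed = 0.615×0.422×1090 = 282.89 kg/s; concentrate = 807.11 kg/s.
water reaching the mixer = 177.09 (from concentrate) + 1060×0.526 = 734.65 kg/s.
Product flow = 807.11 + 1060 = 1867.1 kg/s; water fraction = 0.393.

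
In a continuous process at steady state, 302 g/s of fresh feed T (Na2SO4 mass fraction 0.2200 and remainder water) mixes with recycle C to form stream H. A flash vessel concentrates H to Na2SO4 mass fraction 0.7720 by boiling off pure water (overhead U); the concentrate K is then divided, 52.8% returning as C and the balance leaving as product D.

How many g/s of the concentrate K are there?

Overall Na2SO4 balance (none leaves overhead): Na2SO4 in fresh feed = Na2SO4 in product, i.e. 302×0.220 = (1−0.528)·K·0.772.
K = 66.44/(0.772×0.472) = 182.34 g/s.

182.3 g/s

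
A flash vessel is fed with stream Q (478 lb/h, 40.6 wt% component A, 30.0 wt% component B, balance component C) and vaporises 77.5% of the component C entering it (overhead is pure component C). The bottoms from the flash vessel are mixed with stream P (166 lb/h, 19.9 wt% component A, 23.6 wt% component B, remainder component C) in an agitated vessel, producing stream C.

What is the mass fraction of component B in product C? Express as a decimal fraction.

Vapour removed = 0.775×0.294×478 = 108.91 lb/h; concentrate = 369.09 lb/h.
component B reaching the mixer = 143.4 (from concentrate) + 166×0.236 = 182.58 lb/h.
Product flow = 369.09 + 166 = 535.09 lb/h; component B fraction = 0.341.

0.341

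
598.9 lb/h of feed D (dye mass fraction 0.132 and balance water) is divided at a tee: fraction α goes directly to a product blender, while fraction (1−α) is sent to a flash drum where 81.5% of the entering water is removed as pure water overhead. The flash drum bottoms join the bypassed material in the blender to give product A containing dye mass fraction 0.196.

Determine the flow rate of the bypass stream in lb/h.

322.5 lb/h

All 598.9×0.132 = 79.055 lb/h of dye reaches A, so A = 79.055/0.196 = 403.34 lb/h and vapour = 195.56 lb/h.
The evaporator receives (1−α)·598.9 of feed at 0.868 water and removes 0.815 of that water:
0.815×0.868×(1−α)×598.9 = 195.56
(1−α) = 195.56/423.67 = 0.4616;  α = 0.5384.
Bypass flow = 0.5384×598.9 = 322.46 lb/h.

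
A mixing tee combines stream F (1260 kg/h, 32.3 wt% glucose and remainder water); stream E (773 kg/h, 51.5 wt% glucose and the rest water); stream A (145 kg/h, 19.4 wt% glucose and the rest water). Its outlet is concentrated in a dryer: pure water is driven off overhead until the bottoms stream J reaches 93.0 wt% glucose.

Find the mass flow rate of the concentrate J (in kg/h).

895.9 kg/h

glucose entering = 1260×0.323 + 773×0.515 + 145×0.194 = 833.21 kg/h.
All glucose reports to J, so J = 833.21/0.930 = 895.92 kg/h.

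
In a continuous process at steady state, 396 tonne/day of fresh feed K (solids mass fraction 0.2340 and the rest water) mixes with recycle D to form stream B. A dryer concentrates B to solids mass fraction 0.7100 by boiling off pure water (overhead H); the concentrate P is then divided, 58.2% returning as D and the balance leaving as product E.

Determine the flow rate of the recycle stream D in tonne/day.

Overall solids balance (none leaves overhead): solids in fresh feed = solids in product, i.e. 396×0.234 = (1−0.582)·P·0.710.
P = 92.664/(0.710×0.418) = 312.23 tonne/day.
Recycle D = 0.582×312.23 = 181.72 tonne/day.

181.7 tonne/day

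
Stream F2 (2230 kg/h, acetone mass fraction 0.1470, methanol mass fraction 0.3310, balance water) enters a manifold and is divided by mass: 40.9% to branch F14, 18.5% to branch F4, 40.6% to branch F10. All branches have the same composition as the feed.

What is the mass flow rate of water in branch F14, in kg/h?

476.1 kg/h

Branch F14 total = 0.409×2230 = 912.07 kg/h.
water in F14 = 0.522×912.07 = 476.1 kg/h.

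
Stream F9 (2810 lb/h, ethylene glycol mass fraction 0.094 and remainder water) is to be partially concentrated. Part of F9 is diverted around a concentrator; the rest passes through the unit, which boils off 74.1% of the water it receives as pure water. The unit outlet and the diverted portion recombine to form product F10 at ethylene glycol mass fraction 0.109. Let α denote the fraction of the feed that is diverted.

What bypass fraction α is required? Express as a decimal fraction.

All 2810×0.094 = 264.14 lb/h of ethylene glycol reaches F10, so F10 = 264.14/0.109 = 2423.3 lb/h and vapour = 386.7 lb/h.
The evaporator receives (1−α)·2810 of feed at 0.906 water and removes 0.741 of that water:
0.741×0.906×(1−α)×2810 = 386.7
(1−α) = 386.7/1886.5 = 0.2050;  α = 0.7950.

0.795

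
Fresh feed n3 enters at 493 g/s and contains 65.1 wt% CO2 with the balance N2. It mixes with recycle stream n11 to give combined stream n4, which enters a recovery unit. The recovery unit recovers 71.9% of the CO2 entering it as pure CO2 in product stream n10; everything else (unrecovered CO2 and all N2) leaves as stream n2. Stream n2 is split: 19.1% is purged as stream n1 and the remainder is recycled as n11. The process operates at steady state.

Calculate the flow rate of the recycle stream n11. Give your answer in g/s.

823.2 g/s

N2 enters only via n3 and leaves only via the purge: 493×0.349 = 0.191×(N2 in n2), and the recovery unit passes all N2, so N2 in n4 = N2 in n2 = 900.82 g/s.
CO2 in n4: m_A = 493×0.651 + (1−0.191)·(1−0.719)·m_A, so m_A = 320.94/0.7727 = 415.37 g/s.
n2 = (1−0.719)×415.37 + 900.82 = 1017.5 g/s.
Recycle n11 = (1−0.191)×1017.5 = 823.19 g/s.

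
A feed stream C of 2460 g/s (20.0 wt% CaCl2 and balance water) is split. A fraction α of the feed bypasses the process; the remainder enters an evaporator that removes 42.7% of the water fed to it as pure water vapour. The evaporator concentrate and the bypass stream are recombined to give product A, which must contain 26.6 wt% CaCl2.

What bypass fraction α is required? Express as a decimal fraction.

0.274

All 2460×0.200 = 492 g/s of CaCl2 reaches A, so A = 492/0.266 = 1849.6 g/s and vapour = 610.38 g/s.
The evaporator receives (1−α)·2460 of feed at 0.800 water and removes 0.427 of that water:
0.427×0.800×(1−α)×2460 = 610.38
(1−α) = 610.38/840.34 = 0.7263;  α = 0.2737.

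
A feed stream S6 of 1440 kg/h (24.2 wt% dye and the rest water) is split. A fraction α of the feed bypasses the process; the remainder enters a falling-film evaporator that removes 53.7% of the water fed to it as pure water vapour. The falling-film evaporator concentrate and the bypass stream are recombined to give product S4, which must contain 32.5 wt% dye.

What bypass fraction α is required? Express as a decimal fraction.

All 1440×0.242 = 348.48 kg/h of dye reaches S4, so S4 = 348.48/0.325 = 1072.2 kg/h and vapour = 367.75 kg/h.
The evaporator receives (1−α)·1440 of feed at 0.758 water and removes 0.537 of that water:
0.537×0.758×(1−α)×1440 = 367.75
(1−α) = 367.75/586.15 = 0.6274;  α = 0.3726.

0.373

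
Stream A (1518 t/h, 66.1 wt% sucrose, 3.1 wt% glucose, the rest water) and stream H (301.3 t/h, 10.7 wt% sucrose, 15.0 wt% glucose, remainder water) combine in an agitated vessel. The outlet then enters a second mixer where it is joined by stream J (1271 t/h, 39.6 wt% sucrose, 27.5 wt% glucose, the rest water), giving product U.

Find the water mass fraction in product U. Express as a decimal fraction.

Overall, product flow = 3090.3 t/h.
water in = 1518×0.308 + 301.3×0.743 + 1271×0.329 = 1109.6 t/h.
water fraction in U = 0.3590.

0.3590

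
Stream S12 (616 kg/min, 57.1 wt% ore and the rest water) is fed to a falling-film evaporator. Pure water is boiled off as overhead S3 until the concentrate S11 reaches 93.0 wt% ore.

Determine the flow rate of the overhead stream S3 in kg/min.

237.8 kg/min

ore is conserved: 616×0.571 = 351.74 kg/min all reports to the concentrate.
Concentrate = 351.74/(target fraction) = 378.21 kg/min.
Overhead = 616 − 378.21 = 237.79 kg/min.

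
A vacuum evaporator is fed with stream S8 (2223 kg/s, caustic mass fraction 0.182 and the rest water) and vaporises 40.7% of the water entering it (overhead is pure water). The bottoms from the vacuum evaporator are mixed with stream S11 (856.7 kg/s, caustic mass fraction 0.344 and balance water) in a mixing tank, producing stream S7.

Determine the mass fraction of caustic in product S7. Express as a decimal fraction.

0.299

Vapour removed = 0.407×0.818×2223 = 740.09 kg/s; concentrate = 1482.9 kg/s.
caustic reaching the mixer = 404.59 (from concentrate) + 856.7×0.344 = 699.29 kg/s.
Product flow = 1482.9 + 856.7 = 2339.6 kg/s; caustic fraction = 0.299.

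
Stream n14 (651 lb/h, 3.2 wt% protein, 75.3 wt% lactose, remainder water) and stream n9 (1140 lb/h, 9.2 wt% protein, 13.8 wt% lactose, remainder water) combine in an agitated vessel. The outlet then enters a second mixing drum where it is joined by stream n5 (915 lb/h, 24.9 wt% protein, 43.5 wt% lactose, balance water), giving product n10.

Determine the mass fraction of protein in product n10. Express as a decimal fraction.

0.1307

Overall, product flow = 2706 lb/h.
protein in = 651×0.032 + 1140×0.092 + 915×0.249 = 353.55 lb/h.
protein fraction in n10 = 0.1307.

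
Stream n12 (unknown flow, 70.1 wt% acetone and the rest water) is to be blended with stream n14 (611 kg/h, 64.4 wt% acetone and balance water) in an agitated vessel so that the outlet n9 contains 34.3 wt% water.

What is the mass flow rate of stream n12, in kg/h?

Let n12 be the unknown flow. Total out = 611 + n12.
water balance: 217.52 + 0.299·n12 = 0.343·(611 + n12)
(0.299 − 0.343)·n12 = 0.343×611 − 217.52 = -7.943
n12 = -7.943 / -0.044 = 180.52 kg/h

180.5 kg/h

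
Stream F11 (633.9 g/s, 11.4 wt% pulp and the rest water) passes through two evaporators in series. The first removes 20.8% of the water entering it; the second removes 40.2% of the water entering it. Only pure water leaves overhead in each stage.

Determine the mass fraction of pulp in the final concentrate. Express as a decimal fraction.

0.214

water in feed = 633.9×0.886 = 561.64 g/s.
After stage 1: water left = (1−0.208)×561.64 = 444.82; stream total = 517.08 g/s.
After stage 2: water left = (1−0.402)×444.82 = 266; final concentrate = 338.26 g/s.
pulp fraction = 72.265/338.26 = 0.214.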